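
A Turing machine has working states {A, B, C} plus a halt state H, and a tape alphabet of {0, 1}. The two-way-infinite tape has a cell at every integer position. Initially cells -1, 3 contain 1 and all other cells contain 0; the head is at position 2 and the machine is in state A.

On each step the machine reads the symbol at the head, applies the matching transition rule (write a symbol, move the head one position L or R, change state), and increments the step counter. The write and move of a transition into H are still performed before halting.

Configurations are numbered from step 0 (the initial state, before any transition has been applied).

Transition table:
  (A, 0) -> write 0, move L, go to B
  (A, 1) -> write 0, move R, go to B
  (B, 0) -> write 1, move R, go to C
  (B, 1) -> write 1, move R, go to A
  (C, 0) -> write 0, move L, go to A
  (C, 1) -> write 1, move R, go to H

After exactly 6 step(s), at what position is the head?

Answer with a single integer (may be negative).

Answer: 4

Derivation:
Step 1: in state A at pos 2, read 0 -> (A,0)->write 0,move L,goto B. Now: state=B, head=1, tape[-2..4]=0100010 (head:    ^)
Step 2: in state B at pos 1, read 0 -> (B,0)->write 1,move R,goto C. Now: state=C, head=2, tape[-2..4]=0101010 (head:     ^)
Step 3: in state C at pos 2, read 0 -> (C,0)->write 0,move L,goto A. Now: state=A, head=1, tape[-2..4]=0101010 (head:    ^)
Step 4: in state A at pos 1, read 1 -> (A,1)->write 0,move R,goto B. Now: state=B, head=2, tape[-2..4]=0100010 (head:     ^)
Step 5: in state B at pos 2, read 0 -> (B,0)->write 1,move R,goto C. Now: state=C, head=3, tape[-2..4]=0100110 (head:      ^)
Step 6: in state C at pos 3, read 1 -> (C,1)->write 1,move R,goto H. Now: state=H, head=4, tape[-2..5]=01001100 (head:       ^)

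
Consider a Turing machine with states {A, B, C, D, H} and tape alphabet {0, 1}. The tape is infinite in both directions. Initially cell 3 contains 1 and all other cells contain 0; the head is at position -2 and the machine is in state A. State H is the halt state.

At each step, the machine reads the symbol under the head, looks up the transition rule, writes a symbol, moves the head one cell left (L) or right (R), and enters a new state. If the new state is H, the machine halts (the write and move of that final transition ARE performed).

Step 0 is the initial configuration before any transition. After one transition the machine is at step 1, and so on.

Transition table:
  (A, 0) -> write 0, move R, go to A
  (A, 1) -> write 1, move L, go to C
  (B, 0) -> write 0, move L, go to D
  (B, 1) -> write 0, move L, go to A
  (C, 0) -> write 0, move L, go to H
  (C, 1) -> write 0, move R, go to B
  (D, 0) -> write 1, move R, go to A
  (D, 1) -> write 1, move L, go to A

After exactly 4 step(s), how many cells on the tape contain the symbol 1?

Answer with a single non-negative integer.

Step 1: in state A at pos -2, read 0 -> (A,0)->write 0,move R,goto A. Now: state=A, head=-1, tape[-3..4]=00000010 (head:   ^)
Step 2: in state A at pos -1, read 0 -> (A,0)->write 0,move R,goto A. Now: state=A, head=0, tape[-3..4]=00000010 (head:    ^)
Step 3: in state A at pos 0, read 0 -> (A,0)->write 0,move R,goto A. Now: state=A, head=1, tape[-3..4]=00000010 (head:     ^)
Step 4: in state A at pos 1, read 0 -> (A,0)->write 0,move R,goto A. Now: state=A, head=2, tape[-3..4]=00000010 (head:      ^)
Cells containing 1 after step 4: {3} -> 1 cell(s)

Answer: 1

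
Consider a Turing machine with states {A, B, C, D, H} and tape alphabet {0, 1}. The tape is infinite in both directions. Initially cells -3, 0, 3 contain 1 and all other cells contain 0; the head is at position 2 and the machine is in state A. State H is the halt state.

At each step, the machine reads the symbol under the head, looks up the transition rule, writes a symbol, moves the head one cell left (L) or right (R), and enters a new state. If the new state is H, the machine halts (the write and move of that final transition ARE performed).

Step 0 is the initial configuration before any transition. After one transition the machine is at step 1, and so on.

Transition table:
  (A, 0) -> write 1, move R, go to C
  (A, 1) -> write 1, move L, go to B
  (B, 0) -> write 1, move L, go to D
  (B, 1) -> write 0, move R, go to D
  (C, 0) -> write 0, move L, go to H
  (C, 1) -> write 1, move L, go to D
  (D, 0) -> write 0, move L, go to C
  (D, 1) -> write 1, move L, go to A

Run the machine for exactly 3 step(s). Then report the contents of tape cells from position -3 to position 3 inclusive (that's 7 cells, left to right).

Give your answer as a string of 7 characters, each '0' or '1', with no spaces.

Step 1: in state A at pos 2, read 0 -> (A,0)->write 1,move R,goto C. Now: state=C, head=3, tape[-4..4]=010010110 (head:        ^)
Step 2: in state C at pos 3, read 1 -> (C,1)->write 1,move L,goto D. Now: state=D, head=2, tape[-4..4]=010010110 (head:       ^)
Step 3: in state D at pos 2, read 1 -> (D,1)->write 1,move L,goto A. Now: state=A, head=1, tape[-4..4]=010010110 (head:      ^)

Answer: 1001011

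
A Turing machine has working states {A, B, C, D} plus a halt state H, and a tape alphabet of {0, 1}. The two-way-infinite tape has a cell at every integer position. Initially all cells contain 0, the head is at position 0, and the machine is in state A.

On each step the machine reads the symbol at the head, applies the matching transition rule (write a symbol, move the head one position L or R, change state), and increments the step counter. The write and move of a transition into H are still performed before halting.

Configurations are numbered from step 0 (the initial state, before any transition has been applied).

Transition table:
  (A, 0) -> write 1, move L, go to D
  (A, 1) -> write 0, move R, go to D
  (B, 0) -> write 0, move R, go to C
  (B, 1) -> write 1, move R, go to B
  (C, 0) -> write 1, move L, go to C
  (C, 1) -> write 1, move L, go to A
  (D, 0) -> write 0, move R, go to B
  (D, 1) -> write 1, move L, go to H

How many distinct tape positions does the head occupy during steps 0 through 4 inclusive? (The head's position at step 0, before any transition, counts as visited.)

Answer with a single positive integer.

Answer: 4

Derivation:
Step 1: in state A at pos 0, read 0 -> (A,0)->write 1,move L,goto D. Now: state=D, head=-1, tape[-2..1]=0010 (head:  ^)
Step 2: in state D at pos -1, read 0 -> (D,0)->write 0,move R,goto B. Now: state=B, head=0, tape[-2..1]=0010 (head:   ^)
Step 3: in state B at pos 0, read 1 -> (B,1)->write 1,move R,goto B. Now: state=B, head=1, tape[-2..2]=00100 (head:    ^)
Step 4: in state B at pos 1, read 0 -> (B,0)->write 0,move R,goto C. Now: state=C, head=2, tape[-2..3]=001000 (head:     ^)
Head positions at steps 0..4: starting at 0, distinct positions visited = {-1, 0, 1, 2} -> 4 position(s)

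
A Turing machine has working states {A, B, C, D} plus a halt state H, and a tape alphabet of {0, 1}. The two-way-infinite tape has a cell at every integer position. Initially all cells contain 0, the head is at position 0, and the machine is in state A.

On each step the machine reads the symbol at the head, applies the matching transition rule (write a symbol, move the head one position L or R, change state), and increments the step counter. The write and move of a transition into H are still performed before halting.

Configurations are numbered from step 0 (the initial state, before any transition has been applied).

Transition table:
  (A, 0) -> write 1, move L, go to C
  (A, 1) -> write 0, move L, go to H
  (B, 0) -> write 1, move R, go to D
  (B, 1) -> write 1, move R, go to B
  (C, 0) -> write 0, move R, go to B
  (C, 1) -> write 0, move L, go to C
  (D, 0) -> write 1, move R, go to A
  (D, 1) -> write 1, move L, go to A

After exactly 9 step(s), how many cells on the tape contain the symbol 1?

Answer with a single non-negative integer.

Step 1: in state A at pos 0, read 0 -> (A,0)->write 1,move L,goto C. Now: state=C, head=-1, tape[-2..1]=0010 (head:  ^)
Step 2: in state C at pos -1, read 0 -> (C,0)->write 0,move R,goto B. Now: state=B, head=0, tape[-2..1]=0010 (head:   ^)
Step 3: in state B at pos 0, read 1 -> (B,1)->write 1,move R,goto B. Now: state=B, head=1, tape[-2..2]=00100 (head:    ^)
Step 4: in state B at pos 1, read 0 -> (B,0)->write 1,move R,goto D. Now: state=D, head=2, tape[-2..3]=001100 (head:     ^)
Step 5: in state D at pos 2, read 0 -> (D,0)->write 1,move R,goto A. Now: state=A, head=3, tape[-2..4]=0011100 (head:      ^)
Step 6: in state A at pos 3, read 0 -> (A,0)->write 1,move L,goto C. Now: state=C, head=2, tape[-2..4]=0011110 (head:     ^)
Step 7: in state C at pos 2, read 1 -> (C,1)->write 0,move L,goto C. Now: state=C, head=1, tape[-2..4]=0011010 (head:    ^)
Step 8: in state C at pos 1, read 1 -> (C,1)->write 0,move L,goto C. Now: state=C, head=0, tape[-2..4]=0010010 (head:   ^)
Step 9: in state C at pos 0, read 1 -> (C,1)->write 0,move L,goto C. Now: state=C, head=-1, tape[-2..4]=0000010 (head:  ^)
Cells containing 1 after step 9: {3} -> 1 cell(s)

Answer: 1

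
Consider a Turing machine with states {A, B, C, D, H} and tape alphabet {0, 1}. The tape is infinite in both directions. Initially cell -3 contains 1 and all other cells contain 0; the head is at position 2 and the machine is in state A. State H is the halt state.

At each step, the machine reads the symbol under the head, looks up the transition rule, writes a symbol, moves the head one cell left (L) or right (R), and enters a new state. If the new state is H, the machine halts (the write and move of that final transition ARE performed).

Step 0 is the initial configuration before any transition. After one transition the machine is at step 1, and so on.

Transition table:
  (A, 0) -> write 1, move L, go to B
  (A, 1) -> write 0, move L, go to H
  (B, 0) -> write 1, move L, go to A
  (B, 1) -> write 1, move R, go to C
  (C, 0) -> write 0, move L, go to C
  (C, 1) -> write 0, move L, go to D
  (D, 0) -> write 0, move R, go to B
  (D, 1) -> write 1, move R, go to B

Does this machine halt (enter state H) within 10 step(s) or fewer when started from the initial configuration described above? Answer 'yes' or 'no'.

Step 1: in state A at pos 2, read 0 -> (A,0)->write 1,move L,goto B. Now: state=B, head=1, tape[-4..3]=01000010 (head:      ^)
Step 2: in state B at pos 1, read 0 -> (B,0)->write 1,move L,goto A. Now: state=A, head=0, tape[-4..3]=01000110 (head:     ^)
Step 3: in state A at pos 0, read 0 -> (A,0)->write 1,move L,goto B. Now: state=B, head=-1, tape[-4..3]=01001110 (head:    ^)
Step 4: in state B at pos -1, read 0 -> (B,0)->write 1,move L,goto A. Now: state=A, head=-2, tape[-4..3]=01011110 (head:   ^)
Step 5: in state A at pos -2, read 0 -> (A,0)->write 1,move L,goto B. Now: state=B, head=-3, tape[-4..3]=01111110 (head:  ^)
Step 6: in state B at pos -3, read 1 -> (B,1)->write 1,move R,goto C. Now: state=C, head=-2, tape[-4..3]=01111110 (head:   ^)
Step 7: in state C at pos -2, read 1 -> (C,1)->write 0,move L,goto D. Now: state=D, head=-3, tape[-4..3]=01011110 (head:  ^)
Step 8: in state D at pos -3, read 1 -> (D,1)->write 1,move R,goto B. Now: state=B, head=-2, tape[-4..3]=01011110 (head:   ^)
Step 9: in state B at pos -2, read 0 -> (B,0)->write 1,move L,goto A. Now: state=A, head=-3, tape[-4..3]=01111110 (head:  ^)
Step 10: in state A at pos -3, read 1 -> (A,1)->write 0,move L,goto H. Now: state=H, head=-4, tape[-5..3]=000111110 (head:  ^)
State H reached at step 10; 10 <= 10 -> yes

Answer: yes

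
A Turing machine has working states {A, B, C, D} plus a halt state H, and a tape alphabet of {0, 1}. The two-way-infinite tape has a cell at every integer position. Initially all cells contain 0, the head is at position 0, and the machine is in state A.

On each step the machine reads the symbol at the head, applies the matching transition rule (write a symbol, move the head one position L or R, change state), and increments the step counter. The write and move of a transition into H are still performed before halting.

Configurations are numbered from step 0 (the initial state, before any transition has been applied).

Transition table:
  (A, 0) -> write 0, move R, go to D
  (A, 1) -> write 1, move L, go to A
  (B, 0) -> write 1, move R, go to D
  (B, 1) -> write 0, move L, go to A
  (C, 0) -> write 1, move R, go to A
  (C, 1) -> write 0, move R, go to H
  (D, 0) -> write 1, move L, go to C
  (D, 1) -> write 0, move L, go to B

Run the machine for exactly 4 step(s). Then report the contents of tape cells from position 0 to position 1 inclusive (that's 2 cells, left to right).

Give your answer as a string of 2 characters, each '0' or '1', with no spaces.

Step 1: in state A at pos 0, read 0 -> (A,0)->write 0,move R,goto D. Now: state=D, head=1, tape[-1..2]=0000 (head:   ^)
Step 2: in state D at pos 1, read 0 -> (D,0)->write 1,move L,goto C. Now: state=C, head=0, tape[-1..2]=0010 (head:  ^)
Step 3: in state C at pos 0, read 0 -> (C,0)->write 1,move R,goto A. Now: state=A, head=1, tape[-1..2]=0110 (head:   ^)
Step 4: in state A at pos 1, read 1 -> (A,1)->write 1,move L,goto A. Now: state=A, head=0, tape[-1..2]=0110 (head:  ^)

Answer: 11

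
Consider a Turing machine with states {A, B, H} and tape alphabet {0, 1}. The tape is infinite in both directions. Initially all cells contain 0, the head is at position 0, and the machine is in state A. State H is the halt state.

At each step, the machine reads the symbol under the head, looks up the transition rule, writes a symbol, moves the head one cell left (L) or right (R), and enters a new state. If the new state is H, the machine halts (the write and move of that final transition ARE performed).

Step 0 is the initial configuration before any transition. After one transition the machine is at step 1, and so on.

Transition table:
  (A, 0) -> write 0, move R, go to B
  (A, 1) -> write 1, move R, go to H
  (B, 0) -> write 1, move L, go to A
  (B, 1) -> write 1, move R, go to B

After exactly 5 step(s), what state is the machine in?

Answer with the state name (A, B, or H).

Step 1: in state A at pos 0, read 0 -> (A,0)->write 0,move R,goto B. Now: state=B, head=1, tape[-1..2]=0000 (head:   ^)
Step 2: in state B at pos 1, read 0 -> (B,0)->write 1,move L,goto A. Now: state=A, head=0, tape[-1..2]=0010 (head:  ^)
Step 3: in state A at pos 0, read 0 -> (A,0)->write 0,move R,goto B. Now: state=B, head=1, tape[-1..2]=0010 (head:   ^)
Step 4: in state B at pos 1, read 1 -> (B,1)->write 1,move R,goto B. Now: state=B, head=2, tape[-1..3]=00100 (head:    ^)
Step 5: in state B at pos 2, read 0 -> (B,0)->write 1,move L,goto A. Now: state=A, head=1, tape[-1..3]=00110 (head:   ^)

Answer: A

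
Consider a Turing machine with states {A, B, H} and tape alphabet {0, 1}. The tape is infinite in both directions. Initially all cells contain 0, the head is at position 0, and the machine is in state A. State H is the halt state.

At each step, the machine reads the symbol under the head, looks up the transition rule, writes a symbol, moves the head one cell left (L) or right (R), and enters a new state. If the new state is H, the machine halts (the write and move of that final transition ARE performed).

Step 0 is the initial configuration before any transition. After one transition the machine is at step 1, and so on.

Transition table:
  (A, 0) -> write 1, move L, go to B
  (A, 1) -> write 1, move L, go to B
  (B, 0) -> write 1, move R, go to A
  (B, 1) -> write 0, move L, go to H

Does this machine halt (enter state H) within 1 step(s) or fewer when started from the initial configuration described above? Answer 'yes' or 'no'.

Answer: no

Derivation:
Step 1: in state A at pos 0, read 0 -> (A,0)->write 1,move L,goto B. Now: state=B, head=-1, tape[-2..1]=0010 (head:  ^)
After 1 step(s): state = B (not H) -> not halted within 1 -> no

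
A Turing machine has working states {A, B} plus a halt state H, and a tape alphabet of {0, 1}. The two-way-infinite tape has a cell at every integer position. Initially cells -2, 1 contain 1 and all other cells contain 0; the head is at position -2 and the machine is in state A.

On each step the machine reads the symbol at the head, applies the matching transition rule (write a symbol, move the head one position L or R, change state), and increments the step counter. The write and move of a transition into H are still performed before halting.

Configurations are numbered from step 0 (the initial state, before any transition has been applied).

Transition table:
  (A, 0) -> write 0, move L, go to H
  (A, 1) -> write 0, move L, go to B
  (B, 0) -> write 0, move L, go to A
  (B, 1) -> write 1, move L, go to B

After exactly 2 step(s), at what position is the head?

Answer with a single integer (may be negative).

Answer: -4

Derivation:
Step 1: in state A at pos -2, read 1 -> (A,1)->write 0,move L,goto B. Now: state=B, head=-3, tape[-4..2]=0000010 (head:  ^)
Step 2: in state B at pos -3, read 0 -> (B,0)->write 0,move L,goto A. Now: state=A, head=-4, tape[-5..2]=00000010 (head:  ^)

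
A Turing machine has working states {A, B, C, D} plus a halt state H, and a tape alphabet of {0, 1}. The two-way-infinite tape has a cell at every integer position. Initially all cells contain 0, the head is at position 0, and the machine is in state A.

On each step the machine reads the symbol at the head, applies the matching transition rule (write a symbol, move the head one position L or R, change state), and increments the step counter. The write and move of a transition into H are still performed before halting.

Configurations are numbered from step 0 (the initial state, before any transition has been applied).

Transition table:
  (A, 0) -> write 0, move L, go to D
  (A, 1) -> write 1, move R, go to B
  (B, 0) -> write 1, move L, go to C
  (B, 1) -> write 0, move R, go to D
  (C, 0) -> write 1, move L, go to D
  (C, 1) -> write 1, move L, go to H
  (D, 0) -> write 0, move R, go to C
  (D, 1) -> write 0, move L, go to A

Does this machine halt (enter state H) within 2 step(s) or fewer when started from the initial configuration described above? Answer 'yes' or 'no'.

Step 1: in state A at pos 0, read 0 -> (A,0)->write 0,move L,goto D. Now: state=D, head=-1, tape[-2..1]=0000 (head:  ^)
Step 2: in state D at pos -1, read 0 -> (D,0)->write 0,move R,goto C. Now: state=C, head=0, tape[-2..1]=0000 (head:   ^)
After 2 step(s): state = C (not H) -> not halted within 2 -> no

Answer: no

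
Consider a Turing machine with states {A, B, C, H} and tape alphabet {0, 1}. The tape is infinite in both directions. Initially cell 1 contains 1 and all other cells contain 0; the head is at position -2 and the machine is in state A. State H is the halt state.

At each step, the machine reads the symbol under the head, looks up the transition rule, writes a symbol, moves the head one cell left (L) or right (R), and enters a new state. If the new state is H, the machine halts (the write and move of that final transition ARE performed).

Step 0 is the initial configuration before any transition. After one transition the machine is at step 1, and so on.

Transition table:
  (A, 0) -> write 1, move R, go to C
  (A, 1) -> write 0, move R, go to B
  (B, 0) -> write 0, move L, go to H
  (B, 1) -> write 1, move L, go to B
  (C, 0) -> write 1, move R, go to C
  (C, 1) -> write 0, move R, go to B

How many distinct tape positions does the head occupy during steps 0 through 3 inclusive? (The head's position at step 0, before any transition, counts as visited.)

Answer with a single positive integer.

Step 1: in state A at pos -2, read 0 -> (A,0)->write 1,move R,goto C. Now: state=C, head=-1, tape[-3..2]=010010 (head:   ^)
Step 2: in state C at pos -1, read 0 -> (C,0)->write 1,move R,goto C. Now: state=C, head=0, tape[-3..2]=011010 (head:    ^)
Step 3: in state C at pos 0, read 0 -> (C,0)->write 1,move R,goto C. Now: state=C, head=1, tape[-3..2]=011110 (head:     ^)
Head positions at steps 0..3: starting at -2, distinct positions visited = {-2, -1, 0, 1} -> 4 position(s)

Answer: 4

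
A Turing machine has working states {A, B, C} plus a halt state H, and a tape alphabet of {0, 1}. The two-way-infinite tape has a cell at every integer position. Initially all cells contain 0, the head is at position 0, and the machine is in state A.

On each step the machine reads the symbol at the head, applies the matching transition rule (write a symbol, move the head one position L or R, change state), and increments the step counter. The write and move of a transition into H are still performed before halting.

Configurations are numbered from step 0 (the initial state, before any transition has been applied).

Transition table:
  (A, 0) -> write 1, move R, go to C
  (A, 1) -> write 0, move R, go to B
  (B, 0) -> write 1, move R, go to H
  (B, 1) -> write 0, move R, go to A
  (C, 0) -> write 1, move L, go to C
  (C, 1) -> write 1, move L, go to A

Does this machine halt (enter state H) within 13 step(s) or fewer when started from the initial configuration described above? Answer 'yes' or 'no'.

Answer: yes

Derivation:
Step 1: in state A at pos 0, read 0 -> (A,0)->write 1,move R,goto C. Now: state=C, head=1, tape[-1..2]=0100 (head:   ^)
Step 2: in state C at pos 1, read 0 -> (C,0)->write 1,move L,goto C. Now: state=C, head=0, tape[-1..2]=0110 (head:  ^)
Step 3: in state C at pos 0, read 1 -> (C,1)->write 1,move L,goto A. Now: state=A, head=-1, tape[-2..2]=00110 (head:  ^)
Step 4: in state A at pos -1, read 0 -> (A,0)->write 1,move R,goto C. Now: state=C, head=0, tape[-2..2]=01110 (head:   ^)
Step 5: in state C at pos 0, read 1 -> (C,1)->write 1,move L,goto A. Now: state=A, head=-1, tape[-2..2]=01110 (head:  ^)
Step 6: in state A at pos -1, read 1 -> (A,1)->write 0,move R,goto B. Now: state=B, head=0, tape[-2..2]=00110 (head:   ^)
Step 7: in state B at pos 0, read 1 -> (B,1)->write 0,move R,goto A. Now: state=A, head=1, tape[-2..2]=00010 (head:    ^)
Step 8: in state A at pos 1, read 1 -> (A,1)->write 0,move R,goto B. Now: state=B, head=2, tape[-2..3]=000000 (head:     ^)
Step 9: in state B at pos 2, read 0 -> (B,0)->write 1,move R,goto H. Now: state=H, head=3, tape[-2..4]=0000100 (head:      ^)
State H reached at step 9; 9 <= 13 -> yes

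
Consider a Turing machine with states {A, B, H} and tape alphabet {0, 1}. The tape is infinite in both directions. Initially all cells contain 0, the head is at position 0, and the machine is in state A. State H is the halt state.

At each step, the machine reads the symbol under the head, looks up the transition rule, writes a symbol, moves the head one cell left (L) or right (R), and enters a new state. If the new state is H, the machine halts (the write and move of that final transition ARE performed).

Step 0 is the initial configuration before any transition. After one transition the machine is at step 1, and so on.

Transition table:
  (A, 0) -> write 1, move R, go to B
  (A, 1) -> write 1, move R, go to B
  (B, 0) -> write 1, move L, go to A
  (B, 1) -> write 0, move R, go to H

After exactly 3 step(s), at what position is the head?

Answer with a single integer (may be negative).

Answer: 1

Derivation:
Step 1: in state A at pos 0, read 0 -> (A,0)->write 1,move R,goto B. Now: state=B, head=1, tape[-1..2]=0100 (head:   ^)
Step 2: in state B at pos 1, read 0 -> (B,0)->write 1,move L,goto A. Now: state=A, head=0, tape[-1..2]=0110 (head:  ^)
Step 3: in state A at pos 0, read 1 -> (A,1)->write 1,move R,goto B. Now: state=B, head=1, tape[-1..2]=0110 (head:   ^)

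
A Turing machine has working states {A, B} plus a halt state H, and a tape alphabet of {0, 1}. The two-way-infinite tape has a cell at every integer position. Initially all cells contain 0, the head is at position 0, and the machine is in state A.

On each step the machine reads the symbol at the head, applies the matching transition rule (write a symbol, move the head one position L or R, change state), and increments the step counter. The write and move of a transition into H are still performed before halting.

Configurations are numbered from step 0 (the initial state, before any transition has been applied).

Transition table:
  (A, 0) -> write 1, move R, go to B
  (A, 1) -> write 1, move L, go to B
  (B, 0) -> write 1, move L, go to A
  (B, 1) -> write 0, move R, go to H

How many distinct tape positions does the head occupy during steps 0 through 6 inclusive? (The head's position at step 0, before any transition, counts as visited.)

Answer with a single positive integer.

Answer: 4

Derivation:
Step 1: in state A at pos 0, read 0 -> (A,0)->write 1,move R,goto B. Now: state=B, head=1, tape[-1..2]=0100 (head:   ^)
Step 2: in state B at pos 1, read 0 -> (B,0)->write 1,move L,goto A. Now: state=A, head=0, tape[-1..2]=0110 (head:  ^)
Step 3: in state A at pos 0, read 1 -> (A,1)->write 1,move L,goto B. Now: state=B, head=-1, tape[-2..2]=00110 (head:  ^)
Step 4: in state B at pos -1, read 0 -> (B,0)->write 1,move L,goto A. Now: state=A, head=-2, tape[-3..2]=001110 (head:  ^)
Step 5: in state A at pos -2, read 0 -> (A,0)->write 1,move R,goto B. Now: state=B, head=-1, tape[-3..2]=011110 (head:   ^)
Step 6: in state B at pos -1, read 1 -> (B,1)->write 0,move R,goto H. Now: state=H, head=0, tape[-3..2]=010110 (head:    ^)
Head positions at steps 0..6: starting at 0, distinct positions visited = {-2, -1, 0, 1} -> 4 position(s)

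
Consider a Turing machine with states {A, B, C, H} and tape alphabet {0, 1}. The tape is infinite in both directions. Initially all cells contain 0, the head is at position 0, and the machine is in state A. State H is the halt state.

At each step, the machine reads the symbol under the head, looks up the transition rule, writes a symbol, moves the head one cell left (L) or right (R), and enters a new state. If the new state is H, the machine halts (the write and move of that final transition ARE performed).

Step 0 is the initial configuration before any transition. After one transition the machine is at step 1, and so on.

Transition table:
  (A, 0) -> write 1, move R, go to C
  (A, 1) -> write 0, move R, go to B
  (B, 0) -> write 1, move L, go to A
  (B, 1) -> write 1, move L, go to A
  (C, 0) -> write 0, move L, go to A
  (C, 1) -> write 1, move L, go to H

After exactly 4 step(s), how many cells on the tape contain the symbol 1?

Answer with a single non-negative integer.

Answer: 1

Derivation:
Step 1: in state A at pos 0, read 0 -> (A,0)->write 1,move R,goto C. Now: state=C, head=1, tape[-1..2]=0100 (head:   ^)
Step 2: in state C at pos 1, read 0 -> (C,0)->write 0,move L,goto A. Now: state=A, head=0, tape[-1..2]=0100 (head:  ^)
Step 3: in state A at pos 0, read 1 -> (A,1)->write 0,move R,goto B. Now: state=B, head=1, tape[-1..2]=0000 (head:   ^)
Step 4: in state B at pos 1, read 0 -> (B,0)->write 1,move L,goto A. Now: state=A, head=0, tape[-1..2]=0010 (head:  ^)
Cells containing 1 after step 4: {1} -> 1 cell(s)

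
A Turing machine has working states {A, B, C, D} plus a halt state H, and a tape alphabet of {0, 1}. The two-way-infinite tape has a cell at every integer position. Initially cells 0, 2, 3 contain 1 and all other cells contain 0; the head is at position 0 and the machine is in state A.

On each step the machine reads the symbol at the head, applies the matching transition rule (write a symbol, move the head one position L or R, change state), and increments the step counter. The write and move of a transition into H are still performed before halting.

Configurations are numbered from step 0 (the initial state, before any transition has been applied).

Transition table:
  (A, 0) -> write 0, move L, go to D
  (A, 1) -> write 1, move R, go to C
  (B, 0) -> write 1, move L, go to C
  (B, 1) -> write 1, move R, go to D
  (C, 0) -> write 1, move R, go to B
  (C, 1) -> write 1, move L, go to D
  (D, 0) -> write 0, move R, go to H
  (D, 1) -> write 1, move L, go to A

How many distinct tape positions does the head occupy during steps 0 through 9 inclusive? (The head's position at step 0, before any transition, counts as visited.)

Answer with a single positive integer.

Answer: 4

Derivation:
Step 1: in state A at pos 0, read 1 -> (A,1)->write 1,move R,goto C. Now: state=C, head=1, tape[-1..4]=010110 (head:   ^)
Step 2: in state C at pos 1, read 0 -> (C,0)->write 1,move R,goto B. Now: state=B, head=2, tape[-1..4]=011110 (head:    ^)
Step 3: in state B at pos 2, read 1 -> (B,1)->write 1,move R,goto D. Now: state=D, head=3, tape[-1..4]=011110 (head:     ^)
Step 4: in state D at pos 3, read 1 -> (D,1)->write 1,move L,goto A. Now: state=A, head=2, tape[-1..4]=011110 (head:    ^)
Step 5: in state A at pos 2, read 1 -> (A,1)->write 1,move R,goto C. Now: state=C, head=3, tape[-1..4]=011110 (head:     ^)
Step 6: in state C at pos 3, read 1 -> (C,1)->write 1,move L,goto D. Now: state=D, head=2, tape[-1..4]=011110 (head:    ^)
Step 7: in state D at pos 2, read 1 -> (D,1)->write 1,move L,goto A. Now: state=A, head=1, tape[-1..4]=011110 (head:   ^)
Step 8: in state A at pos 1, read 1 -> (A,1)->write 1,move R,goto C. Now: state=C, head=2, tape[-1..4]=011110 (head:    ^)
Step 9: in state C at pos 2, read 1 -> (C,1)->write 1,move L,goto D. Now: state=D, head=1, tape[-1..4]=011110 (head:   ^)
Head positions at steps 0..9: starting at 0, distinct positions visited = {0, 1, 2, 3} -> 4 position(s)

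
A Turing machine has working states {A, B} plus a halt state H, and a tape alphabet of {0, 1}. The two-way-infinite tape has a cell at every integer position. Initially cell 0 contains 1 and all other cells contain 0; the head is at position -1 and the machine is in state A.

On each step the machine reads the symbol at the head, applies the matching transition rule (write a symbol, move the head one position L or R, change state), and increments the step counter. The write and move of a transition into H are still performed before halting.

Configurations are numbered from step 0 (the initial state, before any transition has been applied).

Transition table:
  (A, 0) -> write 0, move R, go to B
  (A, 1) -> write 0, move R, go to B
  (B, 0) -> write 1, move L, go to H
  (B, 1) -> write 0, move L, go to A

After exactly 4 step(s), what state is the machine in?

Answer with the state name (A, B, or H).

Step 1: in state A at pos -1, read 0 -> (A,0)->write 0,move R,goto B. Now: state=B, head=0, tape[-2..1]=0010 (head:   ^)
Step 2: in state B at pos 0, read 1 -> (B,1)->write 0,move L,goto A. Now: state=A, head=-1, tape[-2..1]=0000 (head:  ^)
Step 3: in state A at pos -1, read 0 -> (A,0)->write 0,move R,goto B. Now: state=B, head=0, tape[-2..1]=0000 (head:   ^)
Step 4: in state B at pos 0, read 0 -> (B,0)->write 1,move L,goto H. Now: state=H, head=-1, tape[-2..1]=0010 (head:  ^)

Answer: H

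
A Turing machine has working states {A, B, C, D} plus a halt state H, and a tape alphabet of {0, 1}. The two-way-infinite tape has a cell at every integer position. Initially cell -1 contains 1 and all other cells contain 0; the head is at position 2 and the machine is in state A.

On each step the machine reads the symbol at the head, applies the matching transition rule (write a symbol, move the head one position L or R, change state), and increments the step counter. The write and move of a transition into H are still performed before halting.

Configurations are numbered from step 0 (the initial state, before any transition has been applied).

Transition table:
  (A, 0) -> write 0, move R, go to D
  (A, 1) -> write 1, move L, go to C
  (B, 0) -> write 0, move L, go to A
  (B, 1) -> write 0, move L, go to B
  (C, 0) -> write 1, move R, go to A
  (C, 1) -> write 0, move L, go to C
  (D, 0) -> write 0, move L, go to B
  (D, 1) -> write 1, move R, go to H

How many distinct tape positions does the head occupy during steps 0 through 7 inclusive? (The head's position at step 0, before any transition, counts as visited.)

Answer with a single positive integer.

Answer: 4

Derivation:
Step 1: in state A at pos 2, read 0 -> (A,0)->write 0,move R,goto D. Now: state=D, head=3, tape[-2..4]=0100000 (head:      ^)
Step 2: in state D at pos 3, read 0 -> (D,0)->write 0,move L,goto B. Now: state=B, head=2, tape[-2..4]=0100000 (head:     ^)
Step 3: in state B at pos 2, read 0 -> (B,0)->write 0,move L,goto A. Now: state=A, head=1, tape[-2..4]=0100000 (head:    ^)
Step 4: in state A at pos 1, read 0 -> (A,0)->write 0,move R,goto D. Now: state=D, head=2, tape[-2..4]=0100000 (head:     ^)
Step 5: in state D at pos 2, read 0 -> (D,0)->write 0,move L,goto B. Now: state=B, head=1, tape[-2..4]=0100000 (head:    ^)
Step 6: in state B at pos 1, read 0 -> (B,0)->write 0,move L,goto A. Now: state=A, head=0, tape[-2..4]=0100000 (head:   ^)
Step 7: in state A at pos 0, read 0 -> (A,0)->write 0,move R,goto D. Now: state=D, head=1, tape[-2..4]=0100000 (head:    ^)
Head positions at steps 0..7: starting at 2, distinct positions visited = {0, 1, 2, 3} -> 4 position(s)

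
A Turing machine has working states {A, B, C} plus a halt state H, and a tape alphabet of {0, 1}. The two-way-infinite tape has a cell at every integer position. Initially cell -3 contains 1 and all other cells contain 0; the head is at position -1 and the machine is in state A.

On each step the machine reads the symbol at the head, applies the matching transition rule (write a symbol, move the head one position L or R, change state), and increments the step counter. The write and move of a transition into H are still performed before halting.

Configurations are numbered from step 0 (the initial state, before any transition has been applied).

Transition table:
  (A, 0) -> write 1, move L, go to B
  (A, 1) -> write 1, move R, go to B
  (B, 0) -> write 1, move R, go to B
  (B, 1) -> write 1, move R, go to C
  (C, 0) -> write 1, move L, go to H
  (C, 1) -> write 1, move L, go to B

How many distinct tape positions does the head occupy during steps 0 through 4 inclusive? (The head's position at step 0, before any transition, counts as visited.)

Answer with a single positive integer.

Step 1: in state A at pos -1, read 0 -> (A,0)->write 1,move L,goto B. Now: state=B, head=-2, tape[-4..0]=01010 (head:   ^)
Step 2: in state B at pos -2, read 0 -> (B,0)->write 1,move R,goto B. Now: state=B, head=-1, tape[-4..0]=01110 (head:    ^)
Step 3: in state B at pos -1, read 1 -> (B,1)->write 1,move R,goto C. Now: state=C, head=0, tape[-4..1]=011100 (head:     ^)
Step 4: in state C at pos 0, read 0 -> (C,0)->write 1,move L,goto H. Now: state=H, head=-1, tape[-4..1]=011110 (head:    ^)
Head positions at steps 0..4: starting at -1, distinct positions visited = {-2, -1, 0} -> 3 position(s)

Answer: 3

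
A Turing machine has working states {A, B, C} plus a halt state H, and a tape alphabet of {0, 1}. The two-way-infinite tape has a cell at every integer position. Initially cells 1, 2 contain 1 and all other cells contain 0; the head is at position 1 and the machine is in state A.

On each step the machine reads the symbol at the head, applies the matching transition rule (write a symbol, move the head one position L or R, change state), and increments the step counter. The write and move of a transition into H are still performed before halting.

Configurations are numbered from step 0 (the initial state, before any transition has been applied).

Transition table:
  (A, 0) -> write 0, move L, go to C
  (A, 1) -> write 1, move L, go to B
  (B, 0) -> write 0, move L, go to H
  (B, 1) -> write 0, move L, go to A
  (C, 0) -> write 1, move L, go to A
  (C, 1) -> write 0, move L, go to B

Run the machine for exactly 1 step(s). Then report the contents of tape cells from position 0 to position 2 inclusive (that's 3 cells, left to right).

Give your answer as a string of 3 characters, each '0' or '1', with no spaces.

Answer: 011

Derivation:
Step 1: in state A at pos 1, read 1 -> (A,1)->write 1,move L,goto B. Now: state=B, head=0, tape[-1..3]=00110 (head:  ^)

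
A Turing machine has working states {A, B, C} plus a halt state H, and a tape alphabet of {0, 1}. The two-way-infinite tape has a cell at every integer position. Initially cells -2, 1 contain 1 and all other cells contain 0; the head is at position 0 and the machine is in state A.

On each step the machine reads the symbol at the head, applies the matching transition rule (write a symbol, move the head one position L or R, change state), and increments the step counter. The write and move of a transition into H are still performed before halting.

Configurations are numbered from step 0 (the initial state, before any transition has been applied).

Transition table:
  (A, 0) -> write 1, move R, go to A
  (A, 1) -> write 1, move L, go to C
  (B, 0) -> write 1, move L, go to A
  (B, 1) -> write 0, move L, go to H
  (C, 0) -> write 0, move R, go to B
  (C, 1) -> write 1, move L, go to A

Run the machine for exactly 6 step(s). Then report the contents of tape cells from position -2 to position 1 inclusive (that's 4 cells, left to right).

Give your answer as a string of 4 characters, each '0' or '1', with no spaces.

Answer: 1111

Derivation:
Step 1: in state A at pos 0, read 0 -> (A,0)->write 1,move R,goto A. Now: state=A, head=1, tape[-3..2]=010110 (head:     ^)
Step 2: in state A at pos 1, read 1 -> (A,1)->write 1,move L,goto C. Now: state=C, head=0, tape[-3..2]=010110 (head:    ^)
Step 3: in state C at pos 0, read 1 -> (C,1)->write 1,move L,goto A. Now: state=A, head=-1, tape[-3..2]=010110 (head:   ^)
Step 4: in state A at pos -1, read 0 -> (A,0)->write 1,move R,goto A. Now: state=A, head=0, tape[-3..2]=011110 (head:    ^)
Step 5: in state A at pos 0, read 1 -> (A,1)->write 1,move L,goto C. Now: state=C, head=-1, tape[-3..2]=011110 (head:   ^)
Step 6: in state C at pos -1, read 1 -> (C,1)->write 1,move L,goto A. Now: state=A, head=-2, tape[-3..2]=011110 (head:  ^)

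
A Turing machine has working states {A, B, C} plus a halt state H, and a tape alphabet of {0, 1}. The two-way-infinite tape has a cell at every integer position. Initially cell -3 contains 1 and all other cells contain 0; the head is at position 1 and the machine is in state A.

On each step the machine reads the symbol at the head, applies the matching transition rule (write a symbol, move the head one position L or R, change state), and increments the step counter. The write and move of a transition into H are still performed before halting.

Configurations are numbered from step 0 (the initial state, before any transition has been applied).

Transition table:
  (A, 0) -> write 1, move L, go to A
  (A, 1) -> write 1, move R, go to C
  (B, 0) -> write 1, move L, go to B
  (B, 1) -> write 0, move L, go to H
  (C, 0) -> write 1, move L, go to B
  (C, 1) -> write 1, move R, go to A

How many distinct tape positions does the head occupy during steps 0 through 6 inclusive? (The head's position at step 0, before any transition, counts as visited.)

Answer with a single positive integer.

Step 1: in state A at pos 1, read 0 -> (A,0)->write 1,move L,goto A. Now: state=A, head=0, tape[-4..2]=0100010 (head:     ^)
Step 2: in state A at pos 0, read 0 -> (A,0)->write 1,move L,goto A. Now: state=A, head=-1, tape[-4..2]=0100110 (head:    ^)
Step 3: in state A at pos -1, read 0 -> (A,0)->write 1,move L,goto A. Now: state=A, head=-2, tape[-4..2]=0101110 (head:   ^)
Step 4: in state A at pos -2, read 0 -> (A,0)->write 1,move L,goto A. Now: state=A, head=-3, tape[-4..2]=0111110 (head:  ^)
Step 5: in state A at pos -3, read 1 -> (A,1)->write 1,move R,goto C. Now: state=C, head=-2, tape[-4..2]=0111110 (head:   ^)
Step 6: in state C at pos -2, read 1 -> (C,1)->write 1,move R,goto A. Now: state=A, head=-1, tape[-4..2]=0111110 (head:    ^)
Head positions at steps 0..6: starting at 1, distinct positions visited = {-3, -2, -1, 0, 1} -> 5 position(s)

Answer: 5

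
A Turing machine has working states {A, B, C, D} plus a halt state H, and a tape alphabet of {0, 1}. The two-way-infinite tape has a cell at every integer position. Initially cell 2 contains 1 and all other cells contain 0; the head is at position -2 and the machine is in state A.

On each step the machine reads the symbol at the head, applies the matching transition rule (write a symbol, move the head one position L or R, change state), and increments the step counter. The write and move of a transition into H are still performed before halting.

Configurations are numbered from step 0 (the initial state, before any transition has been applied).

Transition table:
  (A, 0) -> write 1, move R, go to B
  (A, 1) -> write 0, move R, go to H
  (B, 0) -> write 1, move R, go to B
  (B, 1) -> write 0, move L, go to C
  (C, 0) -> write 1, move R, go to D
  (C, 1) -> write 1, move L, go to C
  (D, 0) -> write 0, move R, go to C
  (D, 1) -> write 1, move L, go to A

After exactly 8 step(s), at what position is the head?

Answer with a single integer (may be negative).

Step 1: in state A at pos -2, read 0 -> (A,0)->write 1,move R,goto B. Now: state=B, head=-1, tape[-3..3]=0100010 (head:   ^)
Step 2: in state B at pos -1, read 0 -> (B,0)->write 1,move R,goto B. Now: state=B, head=0, tape[-3..3]=0110010 (head:    ^)
Step 3: in state B at pos 0, read 0 -> (B,0)->write 1,move R,goto B. Now: state=B, head=1, tape[-3..3]=0111010 (head:     ^)
Step 4: in state B at pos 1, read 0 -> (B,0)->write 1,move R,goto B. Now: state=B, head=2, tape[-3..3]=0111110 (head:      ^)
Step 5: in state B at pos 2, read 1 -> (B,1)->write 0,move L,goto C. Now: state=C, head=1, tape[-3..3]=0111100 (head:     ^)
Step 6: in state C at pos 1, read 1 -> (C,1)->write 1,move L,goto C. Now: state=C, head=0, tape[-3..3]=0111100 (head:    ^)
Step 7: in state C at pos 0, read 1 -> (C,1)->write 1,move L,goto C. Now: state=C, head=-1, tape[-3..3]=0111100 (head:   ^)
Step 8: in state C at pos -1, read 1 -> (C,1)->write 1,move L,goto C. Now: state=C, head=-2, tape[-3..3]=0111100 (head:  ^)

Answer: -2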